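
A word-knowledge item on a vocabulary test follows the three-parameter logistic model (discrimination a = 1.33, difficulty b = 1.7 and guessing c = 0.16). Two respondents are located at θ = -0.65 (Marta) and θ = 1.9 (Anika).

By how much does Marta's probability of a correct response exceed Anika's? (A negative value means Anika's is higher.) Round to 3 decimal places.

-0.440

P(θ) = c + (1 − c) · 1 / (1 + exp(−a(θ − b)))
P(Marta) = 0.1953  [exponent -3.1255]
P(Anika) = 0.6355  [exponent 0.2660]
Difference = 0.1953 − 0.6355 = -0.4402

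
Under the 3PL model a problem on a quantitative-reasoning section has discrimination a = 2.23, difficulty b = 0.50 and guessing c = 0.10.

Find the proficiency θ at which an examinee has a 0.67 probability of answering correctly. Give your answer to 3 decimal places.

0.745

P(θ) = c + (1 − c) · 1 / (1 + exp(−a(θ − b)))
Remove guessing floor: (0.67 − 0.10)/(1 − 0.10) = 0.6333
logit = ln(0.6333/0.3667) = 0.5465
θ = b + logit/(a) = 0.50 + 0.5465/2.2300 = 0.7451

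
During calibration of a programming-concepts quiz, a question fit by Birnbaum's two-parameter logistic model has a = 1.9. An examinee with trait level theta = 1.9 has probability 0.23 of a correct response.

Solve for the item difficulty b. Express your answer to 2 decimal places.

2.54

P(theta) = 1 / (1 + exp(−a(theta − b)))
logit(0.23) = ln(0.23/0.77) = -1.2083
b = theta − logit/(a) = 1.9 − (-1.2083)/1.9000 = 2.5360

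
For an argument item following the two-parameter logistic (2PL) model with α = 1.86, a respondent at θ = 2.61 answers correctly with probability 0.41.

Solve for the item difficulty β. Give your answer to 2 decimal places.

2.81

P(θ) = 1 / (1 + exp(−α(θ − β)))
logit(0.41) = ln(0.41/0.59) = -0.3640
β = θ − logit/(α) = 2.61 − (-0.3640)/1.8600 = 2.8057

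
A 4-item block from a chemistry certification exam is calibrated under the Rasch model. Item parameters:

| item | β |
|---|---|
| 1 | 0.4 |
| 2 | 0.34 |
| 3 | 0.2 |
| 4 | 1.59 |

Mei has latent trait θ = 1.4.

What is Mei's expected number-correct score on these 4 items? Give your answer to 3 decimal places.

P(θ) = 1 / (1 + exp(−(θ − β)))
P_1 = 1/(1+e^{-1.0000}) = 0.7311
P_2 = 1/(1+e^{-1.0600}) = 0.7427
P_3 = 1/(1+e^{-1.2000}) = 0.7685
P_4 = 1/(1+e^{0.1900}) = 0.4526
E[score] = 0.7311 + 0.7427 + 0.7685 + 0.4526 = 2.6949

2.695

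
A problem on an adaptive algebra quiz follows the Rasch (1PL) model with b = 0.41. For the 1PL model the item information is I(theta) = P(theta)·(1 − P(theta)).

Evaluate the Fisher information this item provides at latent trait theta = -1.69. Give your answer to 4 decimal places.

0.0972

P = 1/(1+e^{2.1000}) = 0.1091
P(1−P) = 0.1091 × 0.8909 = 0.0972
I = P(1−P) = 0.09719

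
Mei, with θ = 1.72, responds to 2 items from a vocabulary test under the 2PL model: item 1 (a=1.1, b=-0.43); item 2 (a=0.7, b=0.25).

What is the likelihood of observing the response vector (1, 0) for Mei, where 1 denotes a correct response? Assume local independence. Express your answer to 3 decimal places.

P(θ) = 1 / (1 + exp(−a(θ − b)))
P_1 = 1/(1+e^{-2.3650}) = 0.9141
P_2 = 1/(1+e^{-1.0290}) = 0.7367
L = P_1 × (1−P_2) = 0.9141 × 0.2633 = 0.24067

0.241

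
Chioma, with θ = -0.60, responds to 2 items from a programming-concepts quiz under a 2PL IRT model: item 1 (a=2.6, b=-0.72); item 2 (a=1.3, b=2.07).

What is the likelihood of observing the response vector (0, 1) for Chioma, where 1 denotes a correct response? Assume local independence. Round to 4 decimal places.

0.0127

P(θ) = 1 / (1 + exp(−a(θ − b)))
P_1 = 1/(1+e^{-0.3120}) = 0.5774
P_2 = 1/(1+e^{3.4710}) = 0.0301
L = (1−P_1) × P_2 = 0.4226 × 0.0301 = 0.01274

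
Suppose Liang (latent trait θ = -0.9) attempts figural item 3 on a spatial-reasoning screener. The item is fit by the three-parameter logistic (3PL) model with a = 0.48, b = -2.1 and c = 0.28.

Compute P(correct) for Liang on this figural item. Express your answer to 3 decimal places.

0.741

P(θ) = c + (1 − c) · 1 / (1 + exp(−a(θ − b)))
Exponent: 0.48 × (-0.9 − (-2.1)) = 0.5760
1/(1 + e^{-0.5760}) = 0.6401
P = 0.28 + 0.72 × 0.6401 = 0.7409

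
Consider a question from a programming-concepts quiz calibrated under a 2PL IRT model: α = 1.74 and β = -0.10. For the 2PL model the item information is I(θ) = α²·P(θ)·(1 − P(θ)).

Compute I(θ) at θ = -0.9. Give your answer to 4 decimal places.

0.4828

P = 1/(1+e^{1.3920}) = 0.1991
P(1−P) = 0.1991 × 0.8009 = 0.1595
I = α² × P(1−P) = 1.74² × 0.1595 = 0.48276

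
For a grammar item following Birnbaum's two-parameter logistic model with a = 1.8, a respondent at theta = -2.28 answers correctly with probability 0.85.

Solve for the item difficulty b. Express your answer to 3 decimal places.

P(theta) = 1 / (1 + exp(−a(theta − b)))
logit(0.85) = ln(0.85/0.15) = 1.7346
b = theta − logit/(a) = -2.28 − 1.7346/1.8000 = -3.2437

-3.244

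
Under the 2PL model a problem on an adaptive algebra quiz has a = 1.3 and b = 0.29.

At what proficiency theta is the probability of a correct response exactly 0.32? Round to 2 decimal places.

P(theta) = 1 / (1 + exp(−a(theta − b)))
logit = ln(0.3200/0.6800) = -0.7538
theta = b + logit/(a) = 0.29 + (-0.7538)/1.3000 = -0.2898

-0.29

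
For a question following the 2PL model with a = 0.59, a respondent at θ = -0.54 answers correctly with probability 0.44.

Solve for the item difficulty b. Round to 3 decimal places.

P(θ) = 1 / (1 + exp(−a(θ − b)))
logit(0.44) = ln(0.44/0.56) = -0.2412
b = θ − logit/(a) = -0.54 − (-0.2412)/0.5900 = -0.1313

-0.131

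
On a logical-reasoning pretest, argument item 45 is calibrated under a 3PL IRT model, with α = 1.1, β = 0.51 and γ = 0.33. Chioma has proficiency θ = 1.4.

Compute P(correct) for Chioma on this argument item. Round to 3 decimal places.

0.817

P(θ) = γ + (1 − γ) · 1 / (1 + exp(−α(θ − β)))
Exponent: 1.1 × (1.4 − 0.51) = 0.9790
1/(1 + e^{-0.9790}) = 0.7269
P = 0.33 + 0.67 × 0.7269 = 0.8170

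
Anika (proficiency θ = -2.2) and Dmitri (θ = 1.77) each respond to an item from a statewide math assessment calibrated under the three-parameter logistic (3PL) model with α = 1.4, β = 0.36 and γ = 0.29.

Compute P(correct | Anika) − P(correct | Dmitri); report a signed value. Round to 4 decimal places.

P(θ) = γ + (1 − γ) · 1 / (1 + exp(−α(θ − β)))
P(Anika) = 0.3092  [exponent -3.5840]
P(Dmitri) = 0.9134  [exponent 1.9740]
Difference = 0.3092 − 0.9134 = -0.6042

-0.6042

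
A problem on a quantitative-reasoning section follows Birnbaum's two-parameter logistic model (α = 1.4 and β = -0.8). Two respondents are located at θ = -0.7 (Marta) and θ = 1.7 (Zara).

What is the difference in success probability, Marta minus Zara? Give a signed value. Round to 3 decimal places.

P(θ) = 1 / (1 + exp(−α(θ − β)))
P(Marta) = 0.5349  [exponent 0.1400]
P(Zara) = 0.9707  [exponent 3.5000]
Difference = 0.5349 − 0.9707 = -0.4357

-0.436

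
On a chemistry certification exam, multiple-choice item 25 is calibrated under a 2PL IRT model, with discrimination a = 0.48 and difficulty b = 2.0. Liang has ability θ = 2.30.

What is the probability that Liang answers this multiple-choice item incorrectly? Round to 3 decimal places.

P(θ) = 1 / (1 + exp(−a(θ − b)))
Exponent: 0.48 × (2.30 − 2.0) = 0.1440
1/(1 + e^{-0.1440}) = 0.5359
P(incorrect) = 1 − 0.5359 = 0.4641

0.464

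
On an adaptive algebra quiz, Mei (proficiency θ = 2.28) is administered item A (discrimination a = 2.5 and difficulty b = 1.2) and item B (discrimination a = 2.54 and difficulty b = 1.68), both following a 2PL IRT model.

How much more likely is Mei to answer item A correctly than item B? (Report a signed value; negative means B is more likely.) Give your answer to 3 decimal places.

0.116

P(θ) = 1 / (1 + exp(−a(θ − b)))
P_A = 0.9370
P_B = 0.8211
P_A − P_B = 0.1159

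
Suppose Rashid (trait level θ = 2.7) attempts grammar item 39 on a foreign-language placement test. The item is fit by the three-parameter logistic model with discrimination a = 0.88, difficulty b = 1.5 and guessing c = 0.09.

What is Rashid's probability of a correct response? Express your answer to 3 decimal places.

0.765

P(θ) = c + (1 − c) · 1 / (1 + exp(−a(θ − b)))
Exponent: 0.88 × (2.7 − 1.5) = 1.0560
1/(1 + e^{-1.0560}) = 0.7419
P = 0.09 + 0.91 × 0.7419 = 0.7652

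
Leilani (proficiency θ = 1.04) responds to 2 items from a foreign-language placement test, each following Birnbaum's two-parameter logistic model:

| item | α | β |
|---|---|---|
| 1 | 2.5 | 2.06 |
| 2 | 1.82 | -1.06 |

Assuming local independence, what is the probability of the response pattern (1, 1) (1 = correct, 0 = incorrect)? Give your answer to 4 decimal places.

P(θ) = 1 / (1 + exp(−α(θ − β)))
P_1 = 1/(1+e^{2.5500}) = 0.0724
P_2 = 1/(1+e^{-3.8220}) = 0.9786
L = P_1 × P_2 = 0.0724 × 0.9786 = 0.07088

0.0709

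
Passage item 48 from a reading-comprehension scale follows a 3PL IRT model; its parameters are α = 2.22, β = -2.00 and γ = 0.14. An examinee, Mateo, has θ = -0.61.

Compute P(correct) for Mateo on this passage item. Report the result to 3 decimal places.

0.962

P(θ) = γ + (1 − γ) · 1 / (1 + exp(−α(θ − β)))
Exponent: 2.22 × (-0.61 − (-2.00)) = 3.0858
1/(1 + e^{-3.0858}) = 0.9563
P = 0.14 + 0.86 × 0.9563 = 0.9624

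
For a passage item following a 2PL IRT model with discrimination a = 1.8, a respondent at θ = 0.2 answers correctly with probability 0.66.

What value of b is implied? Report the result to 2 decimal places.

P(θ) = 1 / (1 + exp(−a(θ − b)))
logit(0.66) = ln(0.66/0.34) = 0.6633
b = θ − logit/(a) = 0.2 − 0.6633/1.8000 = -0.1685

-0.17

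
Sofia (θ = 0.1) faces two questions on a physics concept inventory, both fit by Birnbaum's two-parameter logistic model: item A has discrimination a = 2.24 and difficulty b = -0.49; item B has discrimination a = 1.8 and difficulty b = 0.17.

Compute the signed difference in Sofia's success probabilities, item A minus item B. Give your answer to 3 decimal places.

0.321

P(θ) = 1 / (1 + exp(−a(θ − b)))
P_A = 0.7894
P_B = 0.4685
P_A − P_B = 0.3209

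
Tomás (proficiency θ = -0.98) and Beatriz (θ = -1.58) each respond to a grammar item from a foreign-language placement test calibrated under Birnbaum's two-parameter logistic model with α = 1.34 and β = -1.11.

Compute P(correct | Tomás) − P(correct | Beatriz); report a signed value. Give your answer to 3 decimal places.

P(θ) = 1 / (1 + exp(−α(θ − β)))
P(Tomás) = 0.5434  [exponent 0.1742]
P(Beatriz) = 0.3476  [exponent -0.6298]
Difference = 0.5434 − 0.3476 = 0.1959

0.196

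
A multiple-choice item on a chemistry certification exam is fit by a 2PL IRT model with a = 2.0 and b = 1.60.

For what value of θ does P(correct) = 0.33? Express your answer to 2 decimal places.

P(θ) = 1 / (1 + exp(−a(θ − b)))
logit = ln(0.3300/0.6700) = -0.7082
θ = b + logit/(a) = 1.60 + (-0.7082)/2.0000 = 1.2459

1.25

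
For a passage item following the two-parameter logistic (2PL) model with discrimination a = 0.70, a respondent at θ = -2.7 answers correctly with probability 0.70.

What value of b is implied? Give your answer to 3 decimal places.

-3.910

P(θ) = 1 / (1 + exp(−a(θ − b)))
logit(0.70) = ln(0.70/0.30) = 0.8473
b = θ − logit/(a) = -2.7 − 0.8473/0.7000 = -3.9104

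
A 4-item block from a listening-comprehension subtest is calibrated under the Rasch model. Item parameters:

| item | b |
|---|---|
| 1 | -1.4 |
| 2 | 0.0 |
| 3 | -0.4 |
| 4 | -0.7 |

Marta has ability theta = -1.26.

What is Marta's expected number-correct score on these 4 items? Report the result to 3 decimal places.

1.417

P(theta) = 1 / (1 + exp(−(theta − b)))
P_1 = 1/(1+e^{-0.1400}) = 0.5349
P_2 = 1/(1+e^{1.2600}) = 0.2210
P_3 = 1/(1+e^{0.8600}) = 0.2973
P_4 = 1/(1+e^{0.5600}) = 0.3635
E[score] = 0.5349 + 0.2210 + 0.2973 + 0.3635 = 1.4168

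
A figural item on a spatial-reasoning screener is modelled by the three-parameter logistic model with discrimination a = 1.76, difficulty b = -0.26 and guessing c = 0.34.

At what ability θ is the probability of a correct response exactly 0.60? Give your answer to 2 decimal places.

-0.50

P(θ) = c + (1 − c) · 1 / (1 + exp(−a(θ − b)))
Remove guessing floor: (0.60 − 0.34)/(1 − 0.34) = 0.3939
logit = ln(0.3939/0.6061) = -0.4308
θ = b + logit/(a) = -0.26 + (-0.4308)/1.7600 = -0.5048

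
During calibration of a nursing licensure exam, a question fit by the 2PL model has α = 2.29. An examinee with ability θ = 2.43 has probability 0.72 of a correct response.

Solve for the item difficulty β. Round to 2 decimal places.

P(θ) = 1 / (1 + exp(−α(θ − β)))
logit(0.72) = ln(0.72/0.28) = 0.9445
β = θ − logit/(α) = 2.43 − 0.9445/2.2900 = 2.0176

2.02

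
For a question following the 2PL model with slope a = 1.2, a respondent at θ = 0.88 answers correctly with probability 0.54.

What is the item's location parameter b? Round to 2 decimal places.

0.75

P(θ) = 1 / (1 + exp(−a(θ − b)))
logit(0.54) = ln(0.54/0.46) = 0.1603
b = θ − logit/(a) = 0.88 − 0.1603/1.2000 = 0.7464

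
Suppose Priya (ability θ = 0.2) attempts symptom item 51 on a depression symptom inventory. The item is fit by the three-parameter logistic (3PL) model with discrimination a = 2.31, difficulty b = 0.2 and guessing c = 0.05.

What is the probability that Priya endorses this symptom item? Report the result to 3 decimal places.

P(θ) = c + (1 − c) · 1 / (1 + exp(−a(θ − b)))
Exponent: 2.31 × (0.2 − 0.2) = 0.0000
1/(1 + e^{0.0000}) = 0.5000
P = 0.05 + 0.95 × 0.5000 = 0.5250

0.525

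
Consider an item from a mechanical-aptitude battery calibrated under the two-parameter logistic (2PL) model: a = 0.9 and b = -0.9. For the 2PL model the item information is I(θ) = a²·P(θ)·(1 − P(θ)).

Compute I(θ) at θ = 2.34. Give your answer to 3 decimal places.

P = 1/(1+e^{-2.9160}) = 0.9486
P(1−P) = 0.9486 × 0.0514 = 0.0487
I = a² × P(1−P) = 0.9² × 0.0487 = 0.03947

0.039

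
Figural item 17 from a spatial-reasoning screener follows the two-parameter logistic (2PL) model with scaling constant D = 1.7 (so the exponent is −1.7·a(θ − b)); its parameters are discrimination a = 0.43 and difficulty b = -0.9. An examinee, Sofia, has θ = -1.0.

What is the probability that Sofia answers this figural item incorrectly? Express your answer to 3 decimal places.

0.518

P(θ) = 1 / (1 + exp(−D·a(θ − b)))
Exponent: 1.7 × 0.43 × (-1.0 − (-0.9)) = -0.0731
1/(1 + e^{0.0731}) = 0.4817
P = 0.4817
P(incorrect) = 1 − 0.4817 = 0.5183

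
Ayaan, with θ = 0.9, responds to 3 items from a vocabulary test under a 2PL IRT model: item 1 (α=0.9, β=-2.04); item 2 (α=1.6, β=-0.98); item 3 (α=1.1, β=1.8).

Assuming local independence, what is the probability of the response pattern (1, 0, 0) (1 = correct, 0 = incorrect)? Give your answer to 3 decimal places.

0.032

P(θ) = 1 / (1 + exp(−α(θ − β)))
P_1 = 1/(1+e^{-2.6460}) = 0.9338
P_2 = 1/(1+e^{-3.0080}) = 0.9529
P_3 = 1/(1+e^{0.9900}) = 0.2709
L = P_1 × (1−P_2) × (1−P_3) = 0.9338 × 0.0471 × 0.7291 = 0.03204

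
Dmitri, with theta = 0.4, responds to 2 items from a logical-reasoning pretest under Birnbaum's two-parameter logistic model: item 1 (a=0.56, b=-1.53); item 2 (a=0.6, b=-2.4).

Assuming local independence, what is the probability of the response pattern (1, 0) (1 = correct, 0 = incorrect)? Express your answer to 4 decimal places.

0.1173

P(theta) = 1 / (1 + exp(−a(theta − b)))
P_1 = 1/(1+e^{-1.0808}) = 0.7466
P_2 = 1/(1+e^{-1.6800}) = 0.8429
L = P_1 × (1−P_2) = 0.7466 × 0.1571 = 0.11729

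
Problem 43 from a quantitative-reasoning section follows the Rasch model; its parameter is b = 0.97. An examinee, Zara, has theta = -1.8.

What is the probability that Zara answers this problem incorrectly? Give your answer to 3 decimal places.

P(theta) = 1 / (1 + exp(−(theta − b)))
Exponent: (-1.8 − 0.97) = -2.7700
1/(1 + e^{2.7700}) = 0.0590
P = 0.0590
P(incorrect) = 1 − 0.0590 = 0.9410

0.941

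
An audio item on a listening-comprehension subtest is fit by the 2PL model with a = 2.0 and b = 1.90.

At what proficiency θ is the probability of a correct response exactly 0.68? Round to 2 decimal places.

2.28

P(θ) = 1 / (1 + exp(−a(θ − b)))
logit = ln(0.6800/0.3200) = 0.7538
θ = b + logit/(a) = 1.90 + 0.7538/2.0000 = 2.2769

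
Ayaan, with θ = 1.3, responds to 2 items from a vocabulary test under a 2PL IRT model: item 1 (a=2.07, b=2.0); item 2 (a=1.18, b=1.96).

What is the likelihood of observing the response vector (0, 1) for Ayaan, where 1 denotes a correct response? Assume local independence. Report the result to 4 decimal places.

P(θ) = 1 / (1 + exp(−a(θ − b)))
P_1 = 1/(1+e^{1.4490}) = 0.1902
P_2 = 1/(1+e^{0.7788}) = 0.3146
L = (1−P_1) × P_2 = 0.8098 × 0.3146 = 0.25476

0.2548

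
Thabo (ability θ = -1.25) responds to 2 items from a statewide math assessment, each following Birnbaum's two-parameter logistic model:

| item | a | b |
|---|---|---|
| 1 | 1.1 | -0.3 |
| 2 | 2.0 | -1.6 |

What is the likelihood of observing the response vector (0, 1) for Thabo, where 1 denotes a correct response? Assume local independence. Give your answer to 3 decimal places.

0.494

P(θ) = 1 / (1 + exp(−a(θ − b)))
P_1 = 1/(1+e^{1.0450}) = 0.2602
P_2 = 1/(1+e^{-0.7000}) = 0.6682
L = (1−P_1) × P_2 = 0.7398 × 0.6682 = 0.49433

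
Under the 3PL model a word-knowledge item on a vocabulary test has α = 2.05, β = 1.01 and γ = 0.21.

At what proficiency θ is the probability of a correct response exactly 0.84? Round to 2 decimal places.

P(θ) = γ + (1 − γ) · 1 / (1 + exp(−α(θ − β)))
Remove guessing floor: (0.84 − 0.21)/(1 − 0.21) = 0.7975
logit = ln(0.7975/0.2025) = 1.3705
θ = β + logit/(α) = 1.01 + 1.3705/2.0500 = 1.6786

1.68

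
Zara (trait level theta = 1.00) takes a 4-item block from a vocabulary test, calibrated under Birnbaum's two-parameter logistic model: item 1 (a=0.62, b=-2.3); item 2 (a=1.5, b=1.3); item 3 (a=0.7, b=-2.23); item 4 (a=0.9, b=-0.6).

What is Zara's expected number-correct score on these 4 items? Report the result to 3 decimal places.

P(theta) = 1 / (1 + exp(−a(theta − b)))
P_1 = 1/(1+e^{-2.0460}) = 0.8855
P_2 = 1/(1+e^{0.4500}) = 0.3894
P_3 = 1/(1+e^{-2.2610}) = 0.9056
P_4 = 1/(1+e^{-1.4400}) = 0.8085
E[score] = 0.8855 + 0.3894 + 0.9056 + 0.8085 = 2.9890

2.989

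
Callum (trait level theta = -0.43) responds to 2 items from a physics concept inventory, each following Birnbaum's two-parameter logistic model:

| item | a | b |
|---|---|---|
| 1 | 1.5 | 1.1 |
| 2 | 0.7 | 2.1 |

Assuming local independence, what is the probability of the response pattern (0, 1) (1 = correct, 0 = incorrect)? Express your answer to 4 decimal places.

0.1321

P(theta) = 1 / (1 + exp(−a(theta − b)))
P_1 = 1/(1+e^{2.2950}) = 0.0915
P_2 = 1/(1+e^{1.7710}) = 0.1454
L = (1−P_1) × P_2 = 0.9085 × 0.1454 = 0.13211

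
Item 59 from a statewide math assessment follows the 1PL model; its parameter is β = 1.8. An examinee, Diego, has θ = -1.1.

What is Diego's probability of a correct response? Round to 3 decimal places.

P(θ) = 1 / (1 + exp(−(θ − β)))
Exponent: (-1.1 − 1.8) = -2.9000
1/(1 + e^{2.9000}) = 0.0522
P = 0.0522

0.052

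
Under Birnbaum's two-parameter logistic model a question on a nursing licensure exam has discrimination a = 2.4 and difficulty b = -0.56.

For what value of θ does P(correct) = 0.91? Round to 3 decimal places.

P(θ) = 1 / (1 + exp(−a(θ − b)))
logit = ln(0.9100/0.0900) = 2.3136
θ = b + logit/(a) = -0.56 + 2.3136/2.4000 = 0.4040

0.404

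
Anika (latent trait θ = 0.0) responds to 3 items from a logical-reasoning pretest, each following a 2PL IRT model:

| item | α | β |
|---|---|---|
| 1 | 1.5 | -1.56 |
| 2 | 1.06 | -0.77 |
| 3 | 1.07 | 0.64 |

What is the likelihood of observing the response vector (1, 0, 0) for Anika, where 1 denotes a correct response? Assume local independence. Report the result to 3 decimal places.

P(θ) = 1 / (1 + exp(−α(θ − β)))
P_1 = 1/(1+e^{-2.3400}) = 0.9121
P_2 = 1/(1+e^{-0.8162}) = 0.6934
P_3 = 1/(1+e^{0.6848}) = 0.3352
L = P_1 × (1−P_2) × (1−P_3) = 0.9121 × 0.3066 × 0.6648 = 0.18590

0.186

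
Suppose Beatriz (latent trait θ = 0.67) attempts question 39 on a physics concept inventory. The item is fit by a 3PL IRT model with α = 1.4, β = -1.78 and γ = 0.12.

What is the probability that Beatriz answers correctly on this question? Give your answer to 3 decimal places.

P(θ) = γ + (1 − γ) · 1 / (1 + exp(−α(θ − β)))
Exponent: 1.4 × (0.67 − (-1.78)) = 3.4300
1/(1 + e^{-3.4300}) = 0.9686
P = 0.12 + 0.88 × 0.9686 = 0.9724

0.972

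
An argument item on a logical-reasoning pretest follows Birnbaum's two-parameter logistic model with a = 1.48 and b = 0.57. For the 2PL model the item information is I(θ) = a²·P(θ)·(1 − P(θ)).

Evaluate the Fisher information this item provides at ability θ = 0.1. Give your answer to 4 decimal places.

P = 1/(1+e^{0.6956}) = 0.3328
P(1−P) = 0.3328 × 0.6672 = 0.2220
I = a² × P(1−P) = 1.48² × 0.2220 = 0.48636

0.4864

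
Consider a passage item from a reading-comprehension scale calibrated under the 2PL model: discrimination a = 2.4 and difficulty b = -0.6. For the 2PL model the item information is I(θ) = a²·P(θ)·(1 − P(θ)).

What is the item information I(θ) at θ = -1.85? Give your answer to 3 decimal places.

P = 1/(1+e^{3.0000}) = 0.0474
P(1−P) = 0.0474 × 0.9526 = 0.0452
I = a² × P(1−P) = 2.4² × 0.0452 = 0.26022

0.260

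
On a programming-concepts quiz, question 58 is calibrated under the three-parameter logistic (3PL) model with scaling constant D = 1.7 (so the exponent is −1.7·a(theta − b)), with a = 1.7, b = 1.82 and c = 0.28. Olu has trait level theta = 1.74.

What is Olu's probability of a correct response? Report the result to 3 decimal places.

0.599

P(theta) = c + (1 − c) · 1 / (1 + exp(−D·a(theta − b)))
Exponent: 1.7 × 1.7 × (1.74 − 1.82) = -0.2312
1/(1 + e^{0.2312}) = 0.4425
P = 0.28 + 0.72 × 0.4425 = 0.5986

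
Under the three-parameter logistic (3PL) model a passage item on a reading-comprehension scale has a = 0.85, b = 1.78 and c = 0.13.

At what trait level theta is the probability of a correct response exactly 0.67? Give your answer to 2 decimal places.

P(theta) = c + (1 − c) · 1 / (1 + exp(−a(theta − b)))
Remove guessing floor: (0.67 − 0.13)/(1 − 0.13) = 0.6207
logit = ln(0.6207/0.3793) = 0.4925
theta = b + logit/(a) = 1.78 + 0.4925/0.8500 = 2.3594

2.36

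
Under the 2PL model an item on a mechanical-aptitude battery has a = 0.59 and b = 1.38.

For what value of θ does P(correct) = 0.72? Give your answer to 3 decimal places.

2.981

P(θ) = 1 / (1 + exp(−a(θ − b)))
logit = ln(0.7200/0.2800) = 0.9445
θ = b + logit/(a) = 1.38 + 0.9445/0.5900 = 2.9808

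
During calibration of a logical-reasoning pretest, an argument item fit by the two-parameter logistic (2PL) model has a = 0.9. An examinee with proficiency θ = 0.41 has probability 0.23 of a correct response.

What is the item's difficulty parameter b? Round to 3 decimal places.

1.753

P(θ) = 1 / (1 + exp(−a(θ − b)))
logit(0.23) = ln(0.23/0.77) = -1.2083
b = θ − logit/(a) = 0.41 − (-1.2083)/0.9000 = 1.7526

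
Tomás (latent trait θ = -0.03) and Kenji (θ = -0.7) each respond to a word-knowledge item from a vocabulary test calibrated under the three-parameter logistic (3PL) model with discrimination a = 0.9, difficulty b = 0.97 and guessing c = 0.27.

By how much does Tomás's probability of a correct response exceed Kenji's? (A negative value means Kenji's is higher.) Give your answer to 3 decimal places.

P(θ) = c + (1 − c) · 1 / (1 + exp(−a(θ − b)))
P(Tomás) = 0.4810  [exponent -0.9000]
P(Kenji) = 0.4028  [exponent -1.5030]
Difference = 0.4810 − 0.4028 = 0.0782

0.078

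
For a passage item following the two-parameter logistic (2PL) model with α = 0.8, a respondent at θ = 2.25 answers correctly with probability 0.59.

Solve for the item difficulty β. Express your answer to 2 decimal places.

P(θ) = 1 / (1 + exp(−α(θ − β)))
logit(0.59) = ln(0.59/0.41) = 0.3640
β = θ − logit/(α) = 2.25 − 0.3640/0.8000 = 1.7950

1.80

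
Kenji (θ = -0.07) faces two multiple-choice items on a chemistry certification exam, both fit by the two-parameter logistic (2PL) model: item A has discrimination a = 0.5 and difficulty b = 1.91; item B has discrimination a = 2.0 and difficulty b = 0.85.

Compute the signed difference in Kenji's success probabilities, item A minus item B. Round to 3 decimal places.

P(θ) = 1 / (1 + exp(−a(θ − b)))
P_A = 0.2709
P_B = 0.1371
P_A − P_B = 0.1339

0.134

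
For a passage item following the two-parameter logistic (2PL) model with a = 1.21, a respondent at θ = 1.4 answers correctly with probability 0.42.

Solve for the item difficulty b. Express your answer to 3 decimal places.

1.667

P(θ) = 1 / (1 + exp(−a(θ − b)))
logit(0.42) = ln(0.42/0.58) = -0.3228
b = θ − logit/(a) = 1.4 − (-0.3228)/1.2100 = 1.6668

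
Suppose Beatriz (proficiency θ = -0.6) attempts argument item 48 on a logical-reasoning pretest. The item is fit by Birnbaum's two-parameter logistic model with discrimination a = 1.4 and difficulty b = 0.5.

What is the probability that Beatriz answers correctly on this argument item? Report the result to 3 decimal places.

P(θ) = 1 / (1 + exp(−a(θ − b)))
Exponent: 1.4 × (-0.6 − 0.5) = -1.5400
1/(1 + e^{1.5400}) = 0.1765

0.177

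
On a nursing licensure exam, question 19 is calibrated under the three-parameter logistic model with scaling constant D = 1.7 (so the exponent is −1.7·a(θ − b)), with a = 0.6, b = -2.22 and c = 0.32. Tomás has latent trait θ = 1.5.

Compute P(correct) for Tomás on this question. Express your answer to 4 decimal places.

P(θ) = c + (1 − c) · 1 / (1 + exp(−D·a(θ − b)))
Exponent: 1.7 × 0.6 × (1.5 − (-2.22)) = 3.7944
1/(1 + e^{-3.7944}) = 0.9780
P = 0.32 + 0.68 × 0.9780 = 0.9850

0.9850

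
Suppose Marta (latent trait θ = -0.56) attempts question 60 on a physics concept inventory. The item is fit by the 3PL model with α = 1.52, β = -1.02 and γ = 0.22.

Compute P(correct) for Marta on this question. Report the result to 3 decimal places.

0.741

P(θ) = γ + (1 − γ) · 1 / (1 + exp(−α(θ − β)))
Exponent: 1.52 × (-0.56 − (-1.02)) = 0.6992
1/(1 + e^{-0.6992}) = 0.6680
P = 0.22 + 0.78 × 0.6680 = 0.7410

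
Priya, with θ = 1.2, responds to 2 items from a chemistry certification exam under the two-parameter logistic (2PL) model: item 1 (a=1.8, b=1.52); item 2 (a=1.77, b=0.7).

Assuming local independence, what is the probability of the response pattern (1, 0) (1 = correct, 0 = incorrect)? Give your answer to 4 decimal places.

0.1051

P(θ) = 1 / (1 + exp(−a(θ − b)))
P_1 = 1/(1+e^{0.5760}) = 0.3599
P_2 = 1/(1+e^{-0.8850}) = 0.7079
L = P_1 × (1−P_2) = 0.3599 × 0.2921 = 0.10513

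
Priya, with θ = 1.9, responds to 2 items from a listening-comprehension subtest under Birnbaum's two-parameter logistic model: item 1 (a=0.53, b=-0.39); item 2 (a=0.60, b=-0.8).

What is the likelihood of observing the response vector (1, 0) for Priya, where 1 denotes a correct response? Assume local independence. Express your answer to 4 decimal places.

P(θ) = 1 / (1 + exp(−a(θ − b)))
P_1 = 1/(1+e^{-1.2137}) = 0.7710
P_2 = 1/(1+e^{-1.6200}) = 0.8348
L = P_1 × (1−P_2) = 0.7710 × 0.1652 = 0.12737

0.1274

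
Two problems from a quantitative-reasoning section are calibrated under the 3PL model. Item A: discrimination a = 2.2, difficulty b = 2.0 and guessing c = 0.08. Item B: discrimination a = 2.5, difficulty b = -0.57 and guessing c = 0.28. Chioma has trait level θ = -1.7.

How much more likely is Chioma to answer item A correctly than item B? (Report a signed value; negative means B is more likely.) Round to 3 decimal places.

-0.240

P(θ) = c + (1 − c) · 1 / (1 + exp(−a(θ − b)))
P_A = 0.0803
P_B = 0.3203
P_A − P_B = -0.2400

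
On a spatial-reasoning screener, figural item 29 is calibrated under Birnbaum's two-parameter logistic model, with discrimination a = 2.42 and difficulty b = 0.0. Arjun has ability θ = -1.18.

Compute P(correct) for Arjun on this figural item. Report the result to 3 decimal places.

0.054

P(θ) = 1 / (1 + exp(−a(θ − b)))
Exponent: 2.42 × (-1.18 − 0.0) = -2.8556
1/(1 + e^{2.8556}) = 0.0544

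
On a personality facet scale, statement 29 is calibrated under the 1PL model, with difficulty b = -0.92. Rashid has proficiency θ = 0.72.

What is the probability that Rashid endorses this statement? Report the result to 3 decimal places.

P(θ) = 1 / (1 + exp(−(θ − b)))
Exponent: (0.72 − (-0.92)) = 1.6400
1/(1 + e^{-1.6400}) = 0.8375
P = 0.8375

0.838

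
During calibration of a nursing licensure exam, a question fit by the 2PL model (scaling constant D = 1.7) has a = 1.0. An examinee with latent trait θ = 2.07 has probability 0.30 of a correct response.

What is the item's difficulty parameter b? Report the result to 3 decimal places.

2.568

P(θ) = 1 / (1 + exp(−D·a(θ − b)))
logit(0.30) = ln(0.30/0.70) = -0.8473
b = θ − logit/(1.7·a) = 2.07 − (-0.8473)/1.7000 = 2.5684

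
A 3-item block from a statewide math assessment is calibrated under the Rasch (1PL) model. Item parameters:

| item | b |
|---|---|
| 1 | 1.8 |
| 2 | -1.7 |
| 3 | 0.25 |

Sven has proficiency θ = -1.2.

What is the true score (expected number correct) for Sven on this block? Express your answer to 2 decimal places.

0.86

P(θ) = 1 / (1 + exp(−(θ − b)))
P_1 = 1/(1+e^{3.0000}) = 0.0474
P_2 = 1/(1+e^{-0.5000}) = 0.6225
P_3 = 1/(1+e^{1.4500}) = 0.1900
E[score] = 0.0474 + 0.6225 + 0.1900 = 0.8599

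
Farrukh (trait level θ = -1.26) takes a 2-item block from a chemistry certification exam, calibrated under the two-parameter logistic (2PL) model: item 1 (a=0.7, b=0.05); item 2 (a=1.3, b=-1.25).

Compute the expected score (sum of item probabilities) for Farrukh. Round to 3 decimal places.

0.782

P(θ) = 1 / (1 + exp(−a(θ − b)))
P_1 = 1/(1+e^{0.9170}) = 0.2856
P_2 = 1/(1+e^{0.0130}) = 0.4968
E[score] = 0.2856 + 0.4968 = 0.7823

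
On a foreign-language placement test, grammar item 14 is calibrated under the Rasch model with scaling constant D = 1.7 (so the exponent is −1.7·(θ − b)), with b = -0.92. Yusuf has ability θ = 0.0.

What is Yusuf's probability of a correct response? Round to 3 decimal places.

0.827

P(θ) = 1 / (1 + exp(−D·(θ − b)))
Exponent: 1.7 × (0.0 − (-0.92)) = 1.5640
1/(1 + e^{-1.5640}) = 0.8269
P = 0.8269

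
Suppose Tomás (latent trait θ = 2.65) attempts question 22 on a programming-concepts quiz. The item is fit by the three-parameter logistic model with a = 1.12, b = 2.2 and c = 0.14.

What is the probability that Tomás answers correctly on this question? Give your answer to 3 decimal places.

0.676

P(θ) = c + (1 − c) · 1 / (1 + exp(−a(θ − b)))
Exponent: 1.12 × (2.65 − 2.2) = 0.5040
1/(1 + e^{-0.5040}) = 0.6234
P = 0.14 + 0.86 × 0.6234 = 0.6761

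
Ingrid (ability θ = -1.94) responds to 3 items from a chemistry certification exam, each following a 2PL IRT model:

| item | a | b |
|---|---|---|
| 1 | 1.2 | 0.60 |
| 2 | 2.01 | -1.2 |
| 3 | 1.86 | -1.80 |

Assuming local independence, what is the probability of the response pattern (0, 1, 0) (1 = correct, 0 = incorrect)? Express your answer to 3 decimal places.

0.099

P(θ) = 1 / (1 + exp(−a(θ − b)))
P_1 = 1/(1+e^{3.0480}) = 0.0453
P_2 = 1/(1+e^{1.4874}) = 0.1843
P_3 = 1/(1+e^{0.2604}) = 0.4353
L = (1−P_1) × P_2 × (1−P_3) = 0.9547 × 0.1843 × 0.5647 = 0.09937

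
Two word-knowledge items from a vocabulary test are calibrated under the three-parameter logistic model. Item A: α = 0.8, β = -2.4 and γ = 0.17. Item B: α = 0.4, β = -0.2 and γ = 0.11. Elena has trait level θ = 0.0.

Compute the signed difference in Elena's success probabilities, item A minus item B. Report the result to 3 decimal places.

0.321

P(θ) = γ + (1 − γ) · 1 / (1 + exp(−α(θ − β)))
P_A = 0.8939
P_B = 0.5728
P_A − P_B = 0.3211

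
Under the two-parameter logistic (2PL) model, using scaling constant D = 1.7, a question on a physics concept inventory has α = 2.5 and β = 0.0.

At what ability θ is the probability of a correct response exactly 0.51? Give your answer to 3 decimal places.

0.009

P(θ) = 1 / (1 + exp(−D·α(θ − β)))
logit = ln(0.5100/0.4900) = 0.0400
θ = β + logit/(1.7·α) = 0.0 + 0.0400/4.2500 = 0.0094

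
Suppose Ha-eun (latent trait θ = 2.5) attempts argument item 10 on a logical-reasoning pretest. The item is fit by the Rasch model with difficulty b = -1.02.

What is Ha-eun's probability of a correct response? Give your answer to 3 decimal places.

0.971

P(θ) = 1 / (1 + exp(−(θ − b)))
Exponent: (2.5 − (-1.02)) = 3.5200
1/(1 + e^{-3.5200}) = 0.9713
P = 0.9713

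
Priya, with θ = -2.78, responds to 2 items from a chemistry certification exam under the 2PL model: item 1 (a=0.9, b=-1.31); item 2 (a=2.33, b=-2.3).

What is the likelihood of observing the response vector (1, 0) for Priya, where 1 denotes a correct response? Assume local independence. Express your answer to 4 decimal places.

P(θ) = 1 / (1 + exp(−a(θ − b)))
P_1 = 1/(1+e^{1.3230}) = 0.2103
P_2 = 1/(1+e^{1.1184}) = 0.2463
L = P_1 × (1−P_2) = 0.2103 × 0.7537 = 0.15852

0.1585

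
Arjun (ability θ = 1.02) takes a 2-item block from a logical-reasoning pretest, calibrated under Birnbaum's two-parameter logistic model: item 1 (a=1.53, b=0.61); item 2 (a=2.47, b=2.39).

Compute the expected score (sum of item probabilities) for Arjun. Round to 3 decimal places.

P(θ) = 1 / (1 + exp(−a(θ − b)))
P_1 = 1/(1+e^{-0.6273}) = 0.6519
P_2 = 1/(1+e^{3.3839}) = 0.0328
E[score] = 0.6519 + 0.0328 = 0.6847

0.685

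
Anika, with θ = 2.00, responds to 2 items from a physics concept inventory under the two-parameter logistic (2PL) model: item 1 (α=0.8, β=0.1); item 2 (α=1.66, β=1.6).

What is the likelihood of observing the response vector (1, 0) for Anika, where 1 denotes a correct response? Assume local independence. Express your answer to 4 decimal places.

P(θ) = 1 / (1 + exp(−α(θ − β)))
P_1 = 1/(1+e^{-1.5200}) = 0.8205
P_2 = 1/(1+e^{-0.6640}) = 0.6602
L = P_1 × (1−P_2) = 0.8205 × 0.3398 = 0.27885

0.2789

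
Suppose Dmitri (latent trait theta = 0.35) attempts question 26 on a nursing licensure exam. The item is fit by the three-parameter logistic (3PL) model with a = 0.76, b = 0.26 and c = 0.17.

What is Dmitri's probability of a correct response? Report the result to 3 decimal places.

P(theta) = c + (1 − c) · 1 / (1 + exp(−a(theta − b)))
Exponent: 0.76 × (0.35 − 0.26) = 0.0684
1/(1 + e^{-0.0684}) = 0.5171
P = 0.17 + 0.83 × 0.5171 = 0.5992

0.599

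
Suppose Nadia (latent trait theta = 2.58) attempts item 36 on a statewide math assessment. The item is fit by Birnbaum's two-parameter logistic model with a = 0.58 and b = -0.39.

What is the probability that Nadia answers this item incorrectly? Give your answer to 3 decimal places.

P(theta) = 1 / (1 + exp(−a(theta − b)))
Exponent: 0.58 × (2.58 − (-0.39)) = 1.7226
1/(1 + e^{-1.7226}) = 0.8485
P(incorrect) = 1 − 0.8485 = 0.1515

0.152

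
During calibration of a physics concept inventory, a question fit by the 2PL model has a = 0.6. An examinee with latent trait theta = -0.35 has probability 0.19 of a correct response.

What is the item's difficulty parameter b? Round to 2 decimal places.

2.07

P(theta) = 1 / (1 + exp(−a(theta − b)))
logit(0.19) = ln(0.19/0.81) = -1.4500
b = theta − logit/(a) = -0.35 − (-1.4500)/0.6000 = 2.0667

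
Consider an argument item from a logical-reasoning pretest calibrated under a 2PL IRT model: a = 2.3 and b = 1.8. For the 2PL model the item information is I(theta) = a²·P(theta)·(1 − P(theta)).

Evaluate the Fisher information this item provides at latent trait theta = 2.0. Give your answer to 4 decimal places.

1.2549

P = 1/(1+e^{-0.4600}) = 0.6130
P(1−P) = 0.6130 × 0.3870 = 0.2372
I = a² × P(1−P) = 2.3² × 0.2372 = 1.25494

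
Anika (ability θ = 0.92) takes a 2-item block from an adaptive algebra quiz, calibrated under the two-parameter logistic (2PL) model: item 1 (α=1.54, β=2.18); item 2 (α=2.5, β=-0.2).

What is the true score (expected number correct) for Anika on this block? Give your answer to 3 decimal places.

P(θ) = 1 / (1 + exp(−α(θ − β)))
P_1 = 1/(1+e^{1.9404}) = 0.1256
P_2 = 1/(1+e^{-2.8000}) = 0.9427
E[score] = 0.1256 + 0.9427 = 1.0683

1.068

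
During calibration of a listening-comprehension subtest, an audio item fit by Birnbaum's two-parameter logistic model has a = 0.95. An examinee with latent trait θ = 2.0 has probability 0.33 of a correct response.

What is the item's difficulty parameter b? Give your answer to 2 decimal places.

P(θ) = 1 / (1 + exp(−a(θ − b)))
logit(0.33) = ln(0.33/0.67) = -0.7082
b = θ − logit/(a) = 2.0 − (-0.7082)/0.9500 = 2.7455

2.75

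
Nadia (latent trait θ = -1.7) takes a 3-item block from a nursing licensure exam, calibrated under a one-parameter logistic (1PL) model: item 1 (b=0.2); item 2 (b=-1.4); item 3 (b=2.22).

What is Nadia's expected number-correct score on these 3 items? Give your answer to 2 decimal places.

P(θ) = 1 / (1 + exp(−(θ − b)))
P_1 = 1/(1+e^{1.9000}) = 0.1301
P_2 = 1/(1+e^{0.3000}) = 0.4256
P_3 = 1/(1+e^{3.9200}) = 0.0195
E[score] = 0.1301 + 0.4256 + 0.0195 = 0.5751

0.58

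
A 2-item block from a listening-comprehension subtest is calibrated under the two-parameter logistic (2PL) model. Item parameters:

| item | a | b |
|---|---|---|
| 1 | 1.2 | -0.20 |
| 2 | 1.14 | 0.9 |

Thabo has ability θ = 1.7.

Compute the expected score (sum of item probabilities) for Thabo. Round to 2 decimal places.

P(θ) = 1 / (1 + exp(−a(θ − b)))
P_1 = 1/(1+e^{-2.2800}) = 0.9072
P_2 = 1/(1+e^{-0.9120}) = 0.7134
E[score] = 0.9072 + 0.7134 = 1.6206

1.62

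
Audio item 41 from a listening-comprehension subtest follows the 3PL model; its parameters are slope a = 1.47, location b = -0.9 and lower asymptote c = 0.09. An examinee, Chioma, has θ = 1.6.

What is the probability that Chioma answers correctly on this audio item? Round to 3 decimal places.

P(θ) = c + (1 − c) · 1 / (1 + exp(−a(θ − b)))
Exponent: 1.47 × (1.6 − (-0.9)) = 3.6750
1/(1 + e^{-3.6750}) = 0.9753
P = 0.09 + 0.91 × 0.9753 = 0.9775

0.978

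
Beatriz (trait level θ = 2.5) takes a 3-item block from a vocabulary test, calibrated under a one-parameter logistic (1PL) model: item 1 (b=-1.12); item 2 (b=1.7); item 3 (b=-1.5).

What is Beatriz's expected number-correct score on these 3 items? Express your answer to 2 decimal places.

P(θ) = 1 / (1 + exp(−(θ − b)))
P_1 = 1/(1+e^{-3.6200}) = 0.9739
P_2 = 1/(1+e^{-0.8000}) = 0.6900
P_3 = 1/(1+e^{-4.0000}) = 0.9820
E[score] = 0.9739 + 0.6900 + 0.9820 = 2.6459

2.65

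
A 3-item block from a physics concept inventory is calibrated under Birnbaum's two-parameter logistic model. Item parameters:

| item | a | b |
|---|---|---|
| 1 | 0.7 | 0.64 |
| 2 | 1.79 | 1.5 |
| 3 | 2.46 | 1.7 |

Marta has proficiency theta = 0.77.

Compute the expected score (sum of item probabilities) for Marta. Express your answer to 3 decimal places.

P(theta) = 1 / (1 + exp(−a(theta − b)))
P_1 = 1/(1+e^{-0.0910}) = 0.5227
P_2 = 1/(1+e^{1.3067}) = 0.2130
P_3 = 1/(1+e^{2.2878}) = 0.0921
E[score] = 0.5227 + 0.2130 + 0.0921 = 0.8279

0.828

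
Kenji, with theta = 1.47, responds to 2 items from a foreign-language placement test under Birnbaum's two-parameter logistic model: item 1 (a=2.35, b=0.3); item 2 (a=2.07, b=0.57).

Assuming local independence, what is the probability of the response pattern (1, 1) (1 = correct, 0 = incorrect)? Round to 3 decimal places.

P(theta) = 1 / (1 + exp(−a(theta − b)))
P_1 = 1/(1+e^{-2.7495}) = 0.9399
P_2 = 1/(1+e^{-1.8630}) = 0.8656
L = P_1 × P_2 = 0.9399 × 0.8656 = 0.81361

0.814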